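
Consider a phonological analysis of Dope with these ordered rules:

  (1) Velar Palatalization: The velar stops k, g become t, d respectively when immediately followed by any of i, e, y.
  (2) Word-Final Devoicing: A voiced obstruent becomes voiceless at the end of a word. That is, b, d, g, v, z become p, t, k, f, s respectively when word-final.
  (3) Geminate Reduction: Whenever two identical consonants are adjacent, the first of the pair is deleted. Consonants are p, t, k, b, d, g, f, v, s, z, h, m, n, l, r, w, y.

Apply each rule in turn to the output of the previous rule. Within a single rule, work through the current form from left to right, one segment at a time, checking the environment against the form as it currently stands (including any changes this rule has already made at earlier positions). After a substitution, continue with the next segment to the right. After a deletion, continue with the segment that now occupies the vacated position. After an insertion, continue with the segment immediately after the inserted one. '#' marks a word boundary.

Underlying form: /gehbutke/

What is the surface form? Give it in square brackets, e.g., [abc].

(1) Velar Palatalization: [gehbutke] → [dehbutte]
(2) Word-Final Devoicing: no change — [dehbutte]
(3) Geminate Reduction: [dehbutte] → [dehbute]

[dehbute]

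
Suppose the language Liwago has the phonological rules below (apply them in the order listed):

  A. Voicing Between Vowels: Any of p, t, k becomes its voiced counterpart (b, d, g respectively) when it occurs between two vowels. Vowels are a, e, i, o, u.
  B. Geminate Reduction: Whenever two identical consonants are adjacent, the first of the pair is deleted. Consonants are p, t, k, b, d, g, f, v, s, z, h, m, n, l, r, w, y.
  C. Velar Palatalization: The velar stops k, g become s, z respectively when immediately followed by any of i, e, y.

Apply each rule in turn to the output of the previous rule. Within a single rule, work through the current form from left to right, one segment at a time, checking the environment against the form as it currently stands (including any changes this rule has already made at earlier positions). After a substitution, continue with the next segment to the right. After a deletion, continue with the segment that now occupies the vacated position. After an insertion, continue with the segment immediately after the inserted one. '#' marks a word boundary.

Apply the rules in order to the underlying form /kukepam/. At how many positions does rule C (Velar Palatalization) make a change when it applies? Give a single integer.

1

A Voicing Between Vowels: [kukepam] → [kugebam]
B Geminate Reduction: no change — [kugebam]
C Velar Palatalization: [kugebam] → [kuzebam]
Rule C changed 1 position(s).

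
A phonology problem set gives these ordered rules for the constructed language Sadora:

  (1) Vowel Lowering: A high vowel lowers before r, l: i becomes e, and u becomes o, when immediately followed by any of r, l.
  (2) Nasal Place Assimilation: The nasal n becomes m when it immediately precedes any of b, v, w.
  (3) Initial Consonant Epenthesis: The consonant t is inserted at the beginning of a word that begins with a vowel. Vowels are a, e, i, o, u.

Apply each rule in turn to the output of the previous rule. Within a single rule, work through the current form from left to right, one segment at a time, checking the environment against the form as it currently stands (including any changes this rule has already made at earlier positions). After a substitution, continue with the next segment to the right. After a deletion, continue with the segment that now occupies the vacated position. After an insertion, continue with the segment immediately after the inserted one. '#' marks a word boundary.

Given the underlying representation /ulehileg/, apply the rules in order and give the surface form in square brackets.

(1) Vowel Lowering: [ulehileg] → [oleheleg]
(2) Nasal Place Assimilation: no change — [oleheleg]
(3) Initial Consonant Epenthesis: [oleheleg] → [toleheleg]

[toleheleg]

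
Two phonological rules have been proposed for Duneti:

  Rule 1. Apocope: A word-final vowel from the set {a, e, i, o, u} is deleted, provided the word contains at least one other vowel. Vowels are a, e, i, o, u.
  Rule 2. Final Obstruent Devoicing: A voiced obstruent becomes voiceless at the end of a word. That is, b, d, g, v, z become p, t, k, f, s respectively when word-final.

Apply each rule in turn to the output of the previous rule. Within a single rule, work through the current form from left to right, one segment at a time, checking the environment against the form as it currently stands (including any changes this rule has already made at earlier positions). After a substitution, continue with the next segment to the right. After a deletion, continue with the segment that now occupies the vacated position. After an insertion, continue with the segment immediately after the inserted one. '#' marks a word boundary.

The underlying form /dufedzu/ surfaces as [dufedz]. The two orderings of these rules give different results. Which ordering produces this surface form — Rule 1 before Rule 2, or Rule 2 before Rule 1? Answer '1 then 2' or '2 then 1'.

Order 1 then 2:
  1 Apocope: [dufedzu] → [dufedz]
  2 Final Obstruent Devoicing: [dufedz] → [dufeds]
  result: [dufeds]
Order 2 then 1:
  2 Final Obstruent Devoicing: no change — [dufedzu]
  1 Apocope: [dufedzu] → [dufedz]
  result: [dufedz]

2 then 1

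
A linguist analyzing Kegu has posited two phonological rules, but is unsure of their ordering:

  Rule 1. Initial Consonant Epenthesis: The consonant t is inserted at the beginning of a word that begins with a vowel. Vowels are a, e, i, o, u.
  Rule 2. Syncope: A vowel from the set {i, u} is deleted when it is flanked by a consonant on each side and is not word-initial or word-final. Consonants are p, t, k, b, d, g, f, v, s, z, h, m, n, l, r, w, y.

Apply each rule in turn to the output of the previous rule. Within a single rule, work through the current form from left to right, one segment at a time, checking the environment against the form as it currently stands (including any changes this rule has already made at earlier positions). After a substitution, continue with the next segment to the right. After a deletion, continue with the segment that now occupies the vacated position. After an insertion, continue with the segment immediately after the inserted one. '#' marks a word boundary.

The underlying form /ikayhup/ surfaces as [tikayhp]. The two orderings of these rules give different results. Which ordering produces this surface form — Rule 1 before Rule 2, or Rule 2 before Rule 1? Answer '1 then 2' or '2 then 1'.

Order 1 then 2:
  1 Initial Consonant Epenthesis: [ikayhup] → [tikayhup]
  2 Syncope: [tikayhup] → [tkayhp]
  result: [tkayhp]
Order 2 then 1:
  2 Syncope: [ikayhup] → [ikayhp]
  1 Initial Consonant Epenthesis: [ikayhp] → [tikayhp]
  result: [tikayhp]

2 then 1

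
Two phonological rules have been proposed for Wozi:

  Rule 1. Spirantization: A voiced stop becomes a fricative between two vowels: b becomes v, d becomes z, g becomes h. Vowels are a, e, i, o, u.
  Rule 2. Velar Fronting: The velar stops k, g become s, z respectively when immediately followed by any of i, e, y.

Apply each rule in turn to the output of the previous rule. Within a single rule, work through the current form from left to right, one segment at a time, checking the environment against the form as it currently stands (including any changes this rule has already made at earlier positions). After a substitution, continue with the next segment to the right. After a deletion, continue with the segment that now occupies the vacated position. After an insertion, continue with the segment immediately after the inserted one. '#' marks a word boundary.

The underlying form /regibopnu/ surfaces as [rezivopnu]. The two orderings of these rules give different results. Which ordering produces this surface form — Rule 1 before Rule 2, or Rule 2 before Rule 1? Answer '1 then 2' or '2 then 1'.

2 then 1

Order 1 then 2:
  1 Spirantization: [regibopnu] → [rehivopnu]
  2 Velar Fronting: no change — [rehivopnu]
  result: [rehivopnu]
Order 2 then 1:
  2 Velar Fronting: [regibopnu] → [rezibopnu]
  1 Spirantization: [rezibopnu] → [rezivopnu]
  result: [rezivopnu]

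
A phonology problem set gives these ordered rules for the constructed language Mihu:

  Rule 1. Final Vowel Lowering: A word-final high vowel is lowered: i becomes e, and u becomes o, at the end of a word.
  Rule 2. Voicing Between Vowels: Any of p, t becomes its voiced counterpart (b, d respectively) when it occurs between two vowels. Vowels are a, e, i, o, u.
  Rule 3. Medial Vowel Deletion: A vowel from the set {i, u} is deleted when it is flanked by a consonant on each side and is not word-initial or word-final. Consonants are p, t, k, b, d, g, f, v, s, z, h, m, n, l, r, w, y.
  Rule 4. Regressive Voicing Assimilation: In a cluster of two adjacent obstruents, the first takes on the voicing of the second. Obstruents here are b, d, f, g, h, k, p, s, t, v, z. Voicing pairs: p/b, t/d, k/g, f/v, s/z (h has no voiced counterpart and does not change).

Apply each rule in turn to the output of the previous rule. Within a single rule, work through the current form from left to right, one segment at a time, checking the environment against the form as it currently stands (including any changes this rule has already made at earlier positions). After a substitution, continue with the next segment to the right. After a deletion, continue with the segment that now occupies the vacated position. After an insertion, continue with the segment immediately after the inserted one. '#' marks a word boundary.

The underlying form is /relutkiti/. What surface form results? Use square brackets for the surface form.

Rule 1 Final Vowel Lowering: [relutkiti] → [relutkite]
Rule 2 Voicing Between Vowels: [relutkite] → [relutkide]
Rule 3 Medial Vowel Deletion: [relutkide] → [reltkde]
Rule 4 Regressive Voicing Assimilation: [reltkde] → [reltgde]

[reltgde]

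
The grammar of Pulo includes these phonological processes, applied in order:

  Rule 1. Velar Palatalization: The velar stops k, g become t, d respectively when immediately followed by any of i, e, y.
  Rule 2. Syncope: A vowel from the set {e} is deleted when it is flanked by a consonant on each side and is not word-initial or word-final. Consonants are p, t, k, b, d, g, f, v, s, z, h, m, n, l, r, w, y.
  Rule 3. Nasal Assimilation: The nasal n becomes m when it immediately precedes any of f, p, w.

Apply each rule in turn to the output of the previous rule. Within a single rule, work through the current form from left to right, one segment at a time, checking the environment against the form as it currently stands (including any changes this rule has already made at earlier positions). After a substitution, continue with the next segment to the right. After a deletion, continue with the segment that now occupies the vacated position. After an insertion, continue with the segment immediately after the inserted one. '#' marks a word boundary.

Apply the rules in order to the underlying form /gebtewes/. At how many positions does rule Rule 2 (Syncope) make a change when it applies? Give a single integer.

3

Rule 1 Velar Palatalization: [gebtewes] → [debtewes]
Rule 2 Syncope: [debtewes] → [dbtws]
Rule 3 Nasal Assimilation: no change — [dbtws]
Rule Rule 2 changed 3 position(s).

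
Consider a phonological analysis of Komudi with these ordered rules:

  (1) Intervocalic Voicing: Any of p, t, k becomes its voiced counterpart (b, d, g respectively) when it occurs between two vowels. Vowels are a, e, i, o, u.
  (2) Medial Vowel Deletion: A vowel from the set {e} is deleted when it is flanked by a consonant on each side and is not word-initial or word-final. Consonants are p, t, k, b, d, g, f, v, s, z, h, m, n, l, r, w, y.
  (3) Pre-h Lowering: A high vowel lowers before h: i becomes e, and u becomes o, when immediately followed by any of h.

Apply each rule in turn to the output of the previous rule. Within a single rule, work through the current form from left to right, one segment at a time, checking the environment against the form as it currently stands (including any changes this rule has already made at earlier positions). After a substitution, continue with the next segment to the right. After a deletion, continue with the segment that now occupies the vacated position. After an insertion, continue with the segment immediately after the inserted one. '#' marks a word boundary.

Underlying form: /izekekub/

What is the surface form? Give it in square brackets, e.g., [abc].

[izggub]

(1) Intervocalic Voicing: [izekekub] → [izegegub]
(2) Medial Vowel Deletion: [izegegub] → [izggub]
(3) Pre-h Lowering: no change — [izggub]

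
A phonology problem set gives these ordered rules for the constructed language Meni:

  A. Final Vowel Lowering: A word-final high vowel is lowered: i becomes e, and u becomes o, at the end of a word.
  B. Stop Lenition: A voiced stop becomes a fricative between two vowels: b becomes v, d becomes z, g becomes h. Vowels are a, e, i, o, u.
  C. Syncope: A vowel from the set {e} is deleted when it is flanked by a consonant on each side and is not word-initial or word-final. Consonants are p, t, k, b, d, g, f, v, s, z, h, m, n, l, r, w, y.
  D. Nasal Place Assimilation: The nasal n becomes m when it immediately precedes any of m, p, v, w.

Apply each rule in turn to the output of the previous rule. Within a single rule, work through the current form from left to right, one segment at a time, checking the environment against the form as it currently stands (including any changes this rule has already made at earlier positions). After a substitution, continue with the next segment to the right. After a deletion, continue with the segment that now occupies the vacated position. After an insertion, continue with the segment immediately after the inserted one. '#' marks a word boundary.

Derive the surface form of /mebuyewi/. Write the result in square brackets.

A Final Vowel Lowering: [mebuyewi] → [mebuyewe]
B Stop Lenition: [mebuyewe] → [mevuyewe]
C Syncope: [mevuyewe] → [mvuywe]
D Nasal Place Assimilation: no change — [mvuywe]

[mvuywe]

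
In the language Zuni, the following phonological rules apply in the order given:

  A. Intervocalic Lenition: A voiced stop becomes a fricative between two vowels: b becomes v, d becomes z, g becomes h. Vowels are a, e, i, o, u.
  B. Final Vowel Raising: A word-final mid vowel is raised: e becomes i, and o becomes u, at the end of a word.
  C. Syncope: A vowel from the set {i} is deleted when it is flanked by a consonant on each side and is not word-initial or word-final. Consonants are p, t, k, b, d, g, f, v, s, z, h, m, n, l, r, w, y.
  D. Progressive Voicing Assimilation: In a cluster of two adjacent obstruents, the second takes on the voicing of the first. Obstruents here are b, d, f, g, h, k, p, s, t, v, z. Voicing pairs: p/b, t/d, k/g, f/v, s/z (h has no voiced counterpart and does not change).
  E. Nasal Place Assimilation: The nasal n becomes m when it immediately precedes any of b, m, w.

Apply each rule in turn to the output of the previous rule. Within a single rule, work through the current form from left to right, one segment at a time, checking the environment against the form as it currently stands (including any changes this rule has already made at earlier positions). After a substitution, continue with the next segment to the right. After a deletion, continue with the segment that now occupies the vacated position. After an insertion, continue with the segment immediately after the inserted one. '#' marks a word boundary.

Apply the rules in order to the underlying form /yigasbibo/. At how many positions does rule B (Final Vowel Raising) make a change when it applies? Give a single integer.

A Intervocalic Lenition: [yigasbibo] → [yihasbivo]
B Final Vowel Raising: [yihasbivo] → [yihasbivu]
C Syncope: [yihasbivu] → [yhasbvu]
D Progressive Voicing Assimilation: [yhasbvu] → [yhaspfu]
E Nasal Place Assimilation: no change — [yhaspfu]
Rule B changed 1 position(s).

1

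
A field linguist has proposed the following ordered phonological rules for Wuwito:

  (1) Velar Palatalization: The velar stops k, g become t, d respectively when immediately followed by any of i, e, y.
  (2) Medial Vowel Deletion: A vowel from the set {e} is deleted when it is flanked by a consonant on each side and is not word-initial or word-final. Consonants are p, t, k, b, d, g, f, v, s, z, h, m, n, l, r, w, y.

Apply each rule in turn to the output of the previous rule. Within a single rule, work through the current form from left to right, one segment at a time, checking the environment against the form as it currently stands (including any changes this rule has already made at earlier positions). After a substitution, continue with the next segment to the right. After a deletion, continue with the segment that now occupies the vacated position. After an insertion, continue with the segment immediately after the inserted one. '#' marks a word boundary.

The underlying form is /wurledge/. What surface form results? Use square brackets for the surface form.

[wurldde]

(1) Velar Palatalization: [wurledge] → [wurledde]
(2) Medial Vowel Deletion: [wurledde] → [wurldde]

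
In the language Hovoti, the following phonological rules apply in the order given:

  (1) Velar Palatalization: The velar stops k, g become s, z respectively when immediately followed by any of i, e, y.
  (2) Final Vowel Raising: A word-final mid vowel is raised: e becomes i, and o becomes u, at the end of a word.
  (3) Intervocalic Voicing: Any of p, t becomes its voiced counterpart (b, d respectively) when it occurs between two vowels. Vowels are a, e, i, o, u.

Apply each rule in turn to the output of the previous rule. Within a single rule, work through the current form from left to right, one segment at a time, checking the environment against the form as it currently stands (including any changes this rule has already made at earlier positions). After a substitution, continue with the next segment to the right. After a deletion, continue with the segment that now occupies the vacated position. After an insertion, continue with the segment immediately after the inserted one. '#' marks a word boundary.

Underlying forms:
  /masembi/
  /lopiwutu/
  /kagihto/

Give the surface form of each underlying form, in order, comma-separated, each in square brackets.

[masembi], [lobiwudu], [kazihtu]

/masembi/:
  (1) Velar Palatalization: no change — [masembi]
  (2) Final Vowel Raising: no change — [masembi]
  (3) Intervocalic Voicing: no change — [masembi]
/lopiwutu/:
  (1) Velar Palatalization: no change — [lopiwutu]
  (2) Final Vowel Raising: no change — [lopiwutu]
  (3) Intervocalic Voicing: [lopiwutu] → [lobiwudu]
/kagihto/:
  (1) Velar Palatalization: [kagihto] → [kazihto]
  (2) Final Vowel Raising: [kazihto] → [kazihtu]
  (3) Intervocalic Voicing: no change — [kazihtu]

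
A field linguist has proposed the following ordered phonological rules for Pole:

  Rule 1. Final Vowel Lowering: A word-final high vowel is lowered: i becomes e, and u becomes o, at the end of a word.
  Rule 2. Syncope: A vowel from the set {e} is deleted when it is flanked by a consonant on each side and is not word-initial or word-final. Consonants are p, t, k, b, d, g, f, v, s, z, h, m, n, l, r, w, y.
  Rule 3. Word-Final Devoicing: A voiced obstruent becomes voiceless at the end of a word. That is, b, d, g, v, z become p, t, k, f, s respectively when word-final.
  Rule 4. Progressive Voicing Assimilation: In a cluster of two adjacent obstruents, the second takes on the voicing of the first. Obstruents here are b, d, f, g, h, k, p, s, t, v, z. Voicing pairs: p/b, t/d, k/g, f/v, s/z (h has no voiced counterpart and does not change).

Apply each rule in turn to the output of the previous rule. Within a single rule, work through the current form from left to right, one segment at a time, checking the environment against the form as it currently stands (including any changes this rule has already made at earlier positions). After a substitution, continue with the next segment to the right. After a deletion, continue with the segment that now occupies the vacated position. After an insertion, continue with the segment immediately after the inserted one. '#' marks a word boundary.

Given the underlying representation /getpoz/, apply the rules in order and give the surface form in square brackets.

Rule 1 Final Vowel Lowering: no change — [getpoz]
Rule 2 Syncope: [getpoz] → [gtpoz]
Rule 3 Word-Final Devoicing: [gtpoz] → [gtpos]
Rule 4 Progressive Voicing Assimilation: [gtpos] → [gdbos]

[gdbos]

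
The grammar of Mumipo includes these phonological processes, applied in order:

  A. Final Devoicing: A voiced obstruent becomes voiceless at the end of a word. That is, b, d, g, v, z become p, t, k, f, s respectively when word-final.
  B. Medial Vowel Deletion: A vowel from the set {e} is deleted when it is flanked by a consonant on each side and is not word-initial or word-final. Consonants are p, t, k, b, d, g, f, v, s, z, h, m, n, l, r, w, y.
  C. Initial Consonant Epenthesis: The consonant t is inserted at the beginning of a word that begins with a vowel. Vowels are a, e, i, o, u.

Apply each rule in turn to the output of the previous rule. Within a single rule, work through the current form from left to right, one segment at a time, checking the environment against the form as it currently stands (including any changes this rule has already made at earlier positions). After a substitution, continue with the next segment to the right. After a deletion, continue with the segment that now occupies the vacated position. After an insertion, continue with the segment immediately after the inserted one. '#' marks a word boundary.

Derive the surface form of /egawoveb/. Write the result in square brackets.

A Final Devoicing: [egawoveb] → [egawovep]
B Medial Vowel Deletion: [egawovep] → [egawovp]
C Initial Consonant Epenthesis: [egawovp] → [tegawovp]

[tegawovp]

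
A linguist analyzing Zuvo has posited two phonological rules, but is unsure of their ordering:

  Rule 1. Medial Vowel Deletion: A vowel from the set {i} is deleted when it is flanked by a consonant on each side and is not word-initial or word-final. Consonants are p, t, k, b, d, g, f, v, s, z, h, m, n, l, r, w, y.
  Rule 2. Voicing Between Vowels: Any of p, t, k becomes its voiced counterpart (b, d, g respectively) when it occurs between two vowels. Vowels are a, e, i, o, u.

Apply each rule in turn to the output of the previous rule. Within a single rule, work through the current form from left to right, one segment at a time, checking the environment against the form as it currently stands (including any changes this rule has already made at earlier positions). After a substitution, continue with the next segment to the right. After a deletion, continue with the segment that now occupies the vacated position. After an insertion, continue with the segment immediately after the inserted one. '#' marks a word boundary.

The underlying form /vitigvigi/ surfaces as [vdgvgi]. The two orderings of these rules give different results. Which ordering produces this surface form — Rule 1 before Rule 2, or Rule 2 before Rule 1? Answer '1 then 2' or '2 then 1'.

Order 1 then 2:
  1 Medial Vowel Deletion: [vitigvigi] → [vtgvgi]
  2 Voicing Between Vowels: no change — [vtgvgi]
  result: [vtgvgi]
Order 2 then 1:
  2 Voicing Between Vowels: [vitigvigi] → [vidigvigi]
  1 Medial Vowel Deletion: [vidigvigi] → [vdgvgi]
  result: [vdgvgi]

2 then 1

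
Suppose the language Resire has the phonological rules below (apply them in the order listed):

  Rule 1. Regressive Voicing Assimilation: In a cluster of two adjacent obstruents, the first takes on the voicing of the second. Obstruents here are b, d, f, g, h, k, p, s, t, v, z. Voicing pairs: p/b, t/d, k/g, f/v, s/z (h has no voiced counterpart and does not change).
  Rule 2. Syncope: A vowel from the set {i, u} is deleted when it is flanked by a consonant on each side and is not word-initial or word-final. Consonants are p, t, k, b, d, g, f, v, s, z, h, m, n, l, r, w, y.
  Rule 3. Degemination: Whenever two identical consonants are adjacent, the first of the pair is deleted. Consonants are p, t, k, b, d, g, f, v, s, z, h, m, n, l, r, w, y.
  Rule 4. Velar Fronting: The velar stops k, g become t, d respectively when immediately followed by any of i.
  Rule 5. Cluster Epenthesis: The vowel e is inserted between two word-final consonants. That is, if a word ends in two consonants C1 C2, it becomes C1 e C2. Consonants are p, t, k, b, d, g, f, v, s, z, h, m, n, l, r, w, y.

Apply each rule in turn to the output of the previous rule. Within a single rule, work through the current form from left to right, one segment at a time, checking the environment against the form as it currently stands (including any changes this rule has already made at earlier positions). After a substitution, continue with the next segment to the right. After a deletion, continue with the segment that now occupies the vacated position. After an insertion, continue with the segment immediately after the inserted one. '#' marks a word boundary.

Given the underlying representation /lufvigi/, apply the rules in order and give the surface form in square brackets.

[lvdi]

Rule 1 Regressive Voicing Assimilation: [lufvigi] → [luvvigi]
Rule 2 Syncope: [luvvigi] → [lvvgi]
Rule 3 Degemination: [lvvgi] → [lvgi]
Rule 4 Velar Fronting: [lvgi] → [lvdi]
Rule 5 Cluster Epenthesis: no change — [lvdi]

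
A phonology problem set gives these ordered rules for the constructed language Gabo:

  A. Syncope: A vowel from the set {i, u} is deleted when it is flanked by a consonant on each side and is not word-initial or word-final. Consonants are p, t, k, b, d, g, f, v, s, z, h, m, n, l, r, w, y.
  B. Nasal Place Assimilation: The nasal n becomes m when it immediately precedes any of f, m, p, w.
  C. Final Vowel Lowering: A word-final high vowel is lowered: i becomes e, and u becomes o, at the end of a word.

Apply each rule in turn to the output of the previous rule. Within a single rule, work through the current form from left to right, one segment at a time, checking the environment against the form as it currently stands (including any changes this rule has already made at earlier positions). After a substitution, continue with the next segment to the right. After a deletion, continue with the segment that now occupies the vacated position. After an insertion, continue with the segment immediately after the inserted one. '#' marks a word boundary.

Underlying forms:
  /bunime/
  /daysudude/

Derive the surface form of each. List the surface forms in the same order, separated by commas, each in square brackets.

/bunime/:
  A Syncope: [bunime] → [bnme]
  B Nasal Place Assimilation: [bnme] → [bmme]
  C Final Vowel Lowering: no change — [bmme]
/daysudude/:
  A Syncope: [daysudude] → [daysdde]
  B Nasal Place Assimilation: no change — [daysdde]
  C Final Vowel Lowering: no change — [daysdde]

[bmme], [daysdde]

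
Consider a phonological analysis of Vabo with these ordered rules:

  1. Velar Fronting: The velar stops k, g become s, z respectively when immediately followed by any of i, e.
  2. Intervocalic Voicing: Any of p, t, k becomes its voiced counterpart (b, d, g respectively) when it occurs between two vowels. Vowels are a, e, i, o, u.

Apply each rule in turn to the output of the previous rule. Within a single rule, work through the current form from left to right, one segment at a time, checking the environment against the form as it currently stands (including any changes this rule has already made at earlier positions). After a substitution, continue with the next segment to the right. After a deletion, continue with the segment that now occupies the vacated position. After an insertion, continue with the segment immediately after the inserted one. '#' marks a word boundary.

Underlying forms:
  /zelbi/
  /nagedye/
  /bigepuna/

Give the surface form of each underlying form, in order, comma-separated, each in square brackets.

[zelbi], [nazedye], [bizebuna]

/zelbi/:
  1 Velar Fronting: no change — [zelbi]
  2 Intervocalic Voicing: no change — [zelbi]
/nagedye/:
  1 Velar Fronting: [nagedye] → [nazedye]
  2 Intervocalic Voicing: no change — [nazedye]
/bigepuna/:
  1 Velar Fronting: [bigepuna] → [bizepuna]
  2 Intervocalic Voicing: [bizepuna] → [bizebuna]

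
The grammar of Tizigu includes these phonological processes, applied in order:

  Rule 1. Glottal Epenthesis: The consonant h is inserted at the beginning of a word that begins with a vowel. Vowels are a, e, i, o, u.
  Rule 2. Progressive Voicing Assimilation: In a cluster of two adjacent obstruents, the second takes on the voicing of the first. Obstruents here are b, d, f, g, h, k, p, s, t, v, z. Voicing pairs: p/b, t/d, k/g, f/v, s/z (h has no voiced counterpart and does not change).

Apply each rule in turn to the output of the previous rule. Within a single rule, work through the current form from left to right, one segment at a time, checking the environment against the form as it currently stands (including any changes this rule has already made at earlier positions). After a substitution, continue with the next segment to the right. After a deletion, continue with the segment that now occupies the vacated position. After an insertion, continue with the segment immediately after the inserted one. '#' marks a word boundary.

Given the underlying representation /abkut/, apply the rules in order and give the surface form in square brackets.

[habgut]

Rule 1 Glottal Epenthesis: [abkut] → [habkut]
Rule 2 Progressive Voicing Assimilation: [habkut] → [habgut]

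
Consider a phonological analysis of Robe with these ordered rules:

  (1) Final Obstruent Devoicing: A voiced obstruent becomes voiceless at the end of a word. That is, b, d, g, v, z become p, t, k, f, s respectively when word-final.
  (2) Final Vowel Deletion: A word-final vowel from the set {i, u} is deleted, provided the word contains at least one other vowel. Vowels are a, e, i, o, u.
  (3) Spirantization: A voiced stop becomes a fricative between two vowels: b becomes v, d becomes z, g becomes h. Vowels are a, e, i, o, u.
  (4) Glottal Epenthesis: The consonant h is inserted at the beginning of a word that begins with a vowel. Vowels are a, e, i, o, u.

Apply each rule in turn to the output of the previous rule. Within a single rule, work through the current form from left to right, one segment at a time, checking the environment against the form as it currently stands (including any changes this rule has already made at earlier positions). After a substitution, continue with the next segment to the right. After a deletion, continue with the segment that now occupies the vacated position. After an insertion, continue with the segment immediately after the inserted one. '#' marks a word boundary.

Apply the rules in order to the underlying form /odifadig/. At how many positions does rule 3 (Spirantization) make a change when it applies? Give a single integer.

2

(1) Final Obstruent Devoicing: [odifadig] → [odifadik]
(2) Final Vowel Deletion: no change — [odifadik]
(3) Spirantization: [odifadik] → [ozifazik]
(4) Glottal Epenthesis: [ozifazik] → [hozifazik]
Rule 3 changed 2 position(s).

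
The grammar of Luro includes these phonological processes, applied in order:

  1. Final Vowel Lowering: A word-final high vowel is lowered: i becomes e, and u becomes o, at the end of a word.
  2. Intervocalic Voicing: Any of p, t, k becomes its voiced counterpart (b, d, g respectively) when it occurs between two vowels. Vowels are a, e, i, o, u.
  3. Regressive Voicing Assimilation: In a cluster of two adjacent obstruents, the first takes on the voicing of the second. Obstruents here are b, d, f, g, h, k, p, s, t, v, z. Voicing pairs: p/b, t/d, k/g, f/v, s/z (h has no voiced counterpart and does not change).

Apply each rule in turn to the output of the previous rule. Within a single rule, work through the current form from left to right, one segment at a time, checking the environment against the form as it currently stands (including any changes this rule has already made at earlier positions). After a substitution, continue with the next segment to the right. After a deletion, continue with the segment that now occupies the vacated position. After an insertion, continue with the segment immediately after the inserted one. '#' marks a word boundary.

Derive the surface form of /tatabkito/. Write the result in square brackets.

1 Final Vowel Lowering: no change — [tatabkito]
2 Intervocalic Voicing: [tatabkito] → [tadabkido]
3 Regressive Voicing Assimilation: [tadabkido] → [tadapkido]

[tadapkido]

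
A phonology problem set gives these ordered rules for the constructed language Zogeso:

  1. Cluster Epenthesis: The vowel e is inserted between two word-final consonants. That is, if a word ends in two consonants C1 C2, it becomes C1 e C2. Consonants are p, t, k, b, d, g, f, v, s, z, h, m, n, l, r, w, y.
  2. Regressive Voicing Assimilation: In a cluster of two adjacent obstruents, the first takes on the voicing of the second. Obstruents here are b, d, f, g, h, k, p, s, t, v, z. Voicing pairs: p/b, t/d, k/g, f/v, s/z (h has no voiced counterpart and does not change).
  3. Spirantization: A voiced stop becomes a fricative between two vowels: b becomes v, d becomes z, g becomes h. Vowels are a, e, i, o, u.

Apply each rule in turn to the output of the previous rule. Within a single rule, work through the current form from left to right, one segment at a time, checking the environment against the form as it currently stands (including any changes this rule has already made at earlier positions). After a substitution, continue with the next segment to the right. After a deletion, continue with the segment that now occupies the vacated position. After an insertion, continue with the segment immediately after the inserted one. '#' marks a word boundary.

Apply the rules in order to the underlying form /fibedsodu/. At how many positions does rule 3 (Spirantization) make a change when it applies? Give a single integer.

2

1 Cluster Epenthesis: no change — [fibedsodu]
2 Regressive Voicing Assimilation: [fibedsodu] → [fibetsodu]
3 Spirantization: [fibetsodu] → [fivetsozu]
Rule 3 changed 2 position(s).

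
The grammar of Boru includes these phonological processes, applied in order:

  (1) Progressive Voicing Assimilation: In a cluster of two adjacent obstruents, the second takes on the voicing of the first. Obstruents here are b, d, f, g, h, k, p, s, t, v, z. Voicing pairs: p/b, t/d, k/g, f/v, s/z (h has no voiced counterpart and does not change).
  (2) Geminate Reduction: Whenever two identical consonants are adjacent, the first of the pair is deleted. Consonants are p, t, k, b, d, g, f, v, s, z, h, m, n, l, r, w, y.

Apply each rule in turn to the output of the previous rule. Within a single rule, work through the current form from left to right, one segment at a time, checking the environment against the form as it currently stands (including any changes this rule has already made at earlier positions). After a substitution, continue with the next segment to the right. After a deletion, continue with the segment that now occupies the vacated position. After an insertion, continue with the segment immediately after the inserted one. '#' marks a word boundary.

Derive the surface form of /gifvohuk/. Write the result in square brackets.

(1) Progressive Voicing Assimilation: [gifvohuk] → [giffohuk]
(2) Geminate Reduction: [giffohuk] → [gifohuk]

[gifohuk]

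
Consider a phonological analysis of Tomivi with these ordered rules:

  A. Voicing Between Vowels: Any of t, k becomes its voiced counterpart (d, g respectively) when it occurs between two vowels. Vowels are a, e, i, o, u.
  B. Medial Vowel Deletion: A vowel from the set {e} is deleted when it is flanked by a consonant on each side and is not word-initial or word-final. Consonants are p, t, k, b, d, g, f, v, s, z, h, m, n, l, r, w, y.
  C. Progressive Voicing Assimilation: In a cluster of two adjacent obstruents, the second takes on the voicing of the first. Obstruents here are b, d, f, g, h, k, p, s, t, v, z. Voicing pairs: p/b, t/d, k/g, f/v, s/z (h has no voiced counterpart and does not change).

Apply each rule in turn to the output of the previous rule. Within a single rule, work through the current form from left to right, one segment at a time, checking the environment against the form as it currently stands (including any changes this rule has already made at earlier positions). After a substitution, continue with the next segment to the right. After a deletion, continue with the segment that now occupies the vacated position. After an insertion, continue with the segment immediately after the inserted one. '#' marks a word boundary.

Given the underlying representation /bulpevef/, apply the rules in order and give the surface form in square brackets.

[bulpff]

A Voicing Between Vowels: no change — [bulpevef]
B Medial Vowel Deletion: [bulpevef] → [bulpvf]
C Progressive Voicing Assimilation: [bulpvf] → [bulpff]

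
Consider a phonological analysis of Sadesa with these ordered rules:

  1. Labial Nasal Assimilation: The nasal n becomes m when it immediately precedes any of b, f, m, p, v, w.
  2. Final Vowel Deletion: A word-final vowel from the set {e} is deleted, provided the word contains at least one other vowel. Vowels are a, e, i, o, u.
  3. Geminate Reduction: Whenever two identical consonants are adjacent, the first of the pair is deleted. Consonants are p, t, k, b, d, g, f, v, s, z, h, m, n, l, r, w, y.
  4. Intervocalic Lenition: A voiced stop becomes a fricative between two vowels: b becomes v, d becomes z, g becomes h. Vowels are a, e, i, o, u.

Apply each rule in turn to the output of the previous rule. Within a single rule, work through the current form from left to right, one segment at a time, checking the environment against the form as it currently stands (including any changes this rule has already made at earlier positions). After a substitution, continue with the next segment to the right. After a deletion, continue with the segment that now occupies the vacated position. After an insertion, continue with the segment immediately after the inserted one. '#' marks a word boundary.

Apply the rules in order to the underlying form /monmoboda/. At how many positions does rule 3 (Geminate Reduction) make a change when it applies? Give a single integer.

1

1 Labial Nasal Assimilation: [monmoboda] → [mommoboda]
2 Final Vowel Deletion: no change — [mommoboda]
3 Geminate Reduction: [mommoboda] → [momoboda]
4 Intervocalic Lenition: [momoboda] → [momovoza]
Rule 3 changed 1 position(s).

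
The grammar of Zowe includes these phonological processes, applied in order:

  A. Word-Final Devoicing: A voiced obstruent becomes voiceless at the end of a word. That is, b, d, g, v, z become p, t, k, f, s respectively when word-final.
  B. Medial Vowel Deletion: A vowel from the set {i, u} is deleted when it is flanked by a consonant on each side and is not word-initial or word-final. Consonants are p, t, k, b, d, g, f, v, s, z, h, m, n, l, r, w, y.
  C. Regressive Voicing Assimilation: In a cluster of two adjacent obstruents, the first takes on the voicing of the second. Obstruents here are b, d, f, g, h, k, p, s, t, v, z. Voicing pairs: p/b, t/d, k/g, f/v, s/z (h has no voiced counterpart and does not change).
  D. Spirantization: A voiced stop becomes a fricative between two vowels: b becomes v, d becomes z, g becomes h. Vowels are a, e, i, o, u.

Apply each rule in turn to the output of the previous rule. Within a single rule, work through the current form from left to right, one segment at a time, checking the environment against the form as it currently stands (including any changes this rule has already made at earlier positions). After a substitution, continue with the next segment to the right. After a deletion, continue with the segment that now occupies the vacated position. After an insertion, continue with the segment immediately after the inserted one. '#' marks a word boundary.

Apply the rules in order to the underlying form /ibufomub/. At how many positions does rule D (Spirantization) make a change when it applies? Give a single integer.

0

A Word-Final Devoicing: [ibufomub] → [ibufomup]
B Medial Vowel Deletion: [ibufomup] → [ibfomp]
C Regressive Voicing Assimilation: [ibfomp] → [ipfomp]
D Spirantization: no change — [ipfomp]
Rule D changed 0 position(s).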